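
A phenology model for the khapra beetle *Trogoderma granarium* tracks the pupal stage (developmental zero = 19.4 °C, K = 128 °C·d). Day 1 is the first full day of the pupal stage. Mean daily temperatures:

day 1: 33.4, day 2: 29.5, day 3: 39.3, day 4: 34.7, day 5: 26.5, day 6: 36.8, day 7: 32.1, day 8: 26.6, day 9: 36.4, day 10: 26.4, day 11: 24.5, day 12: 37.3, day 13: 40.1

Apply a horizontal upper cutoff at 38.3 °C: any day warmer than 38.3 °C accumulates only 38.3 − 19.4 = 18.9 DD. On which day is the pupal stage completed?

Daily DD above 19.4 °C (capped at 18.9): 14.0, 10.1, 18.9, 15.3, 7.1, 17.4, 12.7, 7.2, 17.0, 7.0, 5.1, 17.9, 18.9.
Cumulative: 14.0, 24.1, 43.0, 58.3, 65.4, 82.8, 95.5, 102.7, 119.7, 126.7, 131.8, 149.7, 168.6.
The total first reaches 128 DD on day 11.

day 11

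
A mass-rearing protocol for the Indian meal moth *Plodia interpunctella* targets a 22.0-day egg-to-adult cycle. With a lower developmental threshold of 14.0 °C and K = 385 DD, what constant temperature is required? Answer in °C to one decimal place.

Required daily accumulation = 385 / 22.0 = 17.500 DD/day.
T = T_base + 17.500 = 14.0 + 17.500 = 31.500 ≈ 31.5 °C.

31.5 °C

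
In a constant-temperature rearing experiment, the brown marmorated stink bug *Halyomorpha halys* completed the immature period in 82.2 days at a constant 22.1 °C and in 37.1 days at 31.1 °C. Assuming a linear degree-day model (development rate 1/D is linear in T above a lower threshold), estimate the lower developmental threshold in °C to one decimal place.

Linear rate model ⇒ the product D·(T − T_b) is constant across temperatures.
82.2·(22.1 − T_b) = 37.1·(31.1 − T_b)
T_b = (82.2·22.1 − 37.1·31.1) / (82.2 − 37.1) = 662.81 / 45.1 = 14.696 °C ≈ 14.7 °C.

14.7 °C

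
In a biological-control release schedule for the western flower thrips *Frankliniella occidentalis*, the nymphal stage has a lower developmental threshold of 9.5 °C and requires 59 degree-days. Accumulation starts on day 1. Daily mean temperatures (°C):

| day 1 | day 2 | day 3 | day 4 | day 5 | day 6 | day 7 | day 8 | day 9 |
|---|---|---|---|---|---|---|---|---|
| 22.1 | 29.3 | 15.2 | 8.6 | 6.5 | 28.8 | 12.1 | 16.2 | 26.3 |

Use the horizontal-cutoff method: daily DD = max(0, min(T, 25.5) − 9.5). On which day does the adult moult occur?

Daily DD above 9.5 °C (capped at 16.0): 12.6, 16.0, 5.7, 0.0, 0.0, 16.0, 2.6, 6.7, 16.0.
Cumulative: 12.6, 28.6, 34.3, 34.3, 34.3, 50.3, 52.9, 59.6, 75.6.
The total first reaches 59 DD on day 8.

day 8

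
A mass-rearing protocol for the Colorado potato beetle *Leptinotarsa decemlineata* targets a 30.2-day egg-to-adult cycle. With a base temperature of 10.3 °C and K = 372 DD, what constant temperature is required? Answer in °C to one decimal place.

22.6 °C

Required daily accumulation = 372 / 30.2 = 12.318 DD/day.
T = T_base + 12.318 = 10.3 + 12.318 = 22.618 ≈ 22.6 °C.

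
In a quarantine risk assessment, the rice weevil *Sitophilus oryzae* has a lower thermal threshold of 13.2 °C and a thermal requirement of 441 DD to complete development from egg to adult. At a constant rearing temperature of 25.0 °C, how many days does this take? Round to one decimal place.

Daily accumulation = 25.0 − 13.2 = 11.8 DD/day.
Duration = 441 / 11.8 = 37.373 ≈ 37.4 days.

37.4 days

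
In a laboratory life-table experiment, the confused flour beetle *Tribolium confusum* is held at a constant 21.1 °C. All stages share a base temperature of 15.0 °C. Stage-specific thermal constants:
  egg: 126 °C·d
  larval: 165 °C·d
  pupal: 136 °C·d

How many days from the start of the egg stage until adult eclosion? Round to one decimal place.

Daily accumulation at 21.1 °C = 21.1 − 15.0 = 6.1 DD/day.
Total K = 126 + 165 + 136 = 427 DD.
Total duration = 427 / 6.1 = 70.000 ≈ 70.0 days.

70.0 days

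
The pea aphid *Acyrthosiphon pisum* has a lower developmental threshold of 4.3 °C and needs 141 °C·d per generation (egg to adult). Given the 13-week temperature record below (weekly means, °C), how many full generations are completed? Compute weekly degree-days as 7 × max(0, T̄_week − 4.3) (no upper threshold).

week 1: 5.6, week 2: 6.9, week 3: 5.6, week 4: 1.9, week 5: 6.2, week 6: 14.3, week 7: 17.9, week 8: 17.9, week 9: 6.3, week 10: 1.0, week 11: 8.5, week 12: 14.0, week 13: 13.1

3 generations

Weekly DD (7 × max(0, T̄ − 4.3)): 9.1, 18.2, 9.1, 0.0, 13.3, 70.0, 95.2, 95.2, 14.0, 0.0, 29.4, 67.9, 61.6.
Season total = 483.0 DD.
Complete generations = ⌊483.0 / 141⌋ = 3.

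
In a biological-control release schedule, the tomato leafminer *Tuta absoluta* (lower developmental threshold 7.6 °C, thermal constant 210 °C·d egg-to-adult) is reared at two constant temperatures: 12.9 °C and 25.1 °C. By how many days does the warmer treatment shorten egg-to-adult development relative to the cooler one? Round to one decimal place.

27.6 days

At 12.9 °C: 210 / (12.9 − 7.6) = 210 / 5.3 = 39.623 d.
At 25.1 °C: 210 / (25.1 − 7.6) = 210 / 17.5 = 12.000 d.
Difference = |39.623 − 12.000| = 27.623 ≈ 27.6 days.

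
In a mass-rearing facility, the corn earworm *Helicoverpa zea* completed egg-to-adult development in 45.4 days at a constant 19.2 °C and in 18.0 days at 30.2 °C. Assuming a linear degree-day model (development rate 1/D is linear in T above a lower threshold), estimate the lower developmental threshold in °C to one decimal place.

12.0 °C

Linear rate model ⇒ the product D·(T − T_b) is constant across temperatures.
45.4·(19.2 − T_b) = 18.0·(30.2 − T_b)
T_b = (45.4·19.2 − 18.0·30.2) / (45.4 − 18.0) = 328.08 / 27.4 = 11.974 °C ≈ 12.0 °C.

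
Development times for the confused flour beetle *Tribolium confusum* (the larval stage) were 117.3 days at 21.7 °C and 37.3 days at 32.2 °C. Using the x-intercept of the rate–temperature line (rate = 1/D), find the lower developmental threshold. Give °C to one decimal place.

Under the model K = D·(T − T_b), so D₁·(T₁ − T_b) = D₂·(T₂ − T_b).
117.3·(21.7 − T_b) = 37.3·(32.2 − T_b)
T_b = (117.3·21.7 − 37.3·32.2) / (117.3 − 37.3) = 1344.35 / 80.0 = 16.804 °C ≈ 16.8 °C.

16.8 °C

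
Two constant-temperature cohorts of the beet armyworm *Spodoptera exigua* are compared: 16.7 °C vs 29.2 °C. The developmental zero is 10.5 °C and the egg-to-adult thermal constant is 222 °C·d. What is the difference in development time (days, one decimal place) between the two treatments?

23.9 days

At 16.7 °C: 222 / (16.7 − 10.5) = 222 / 6.2 = 35.806 d.
At 29.2 °C: 222 / (29.2 − 10.5) = 222 / 18.7 = 11.872 d.
Difference = |35.806 − 11.872| = 23.935 ≈ 23.9 days.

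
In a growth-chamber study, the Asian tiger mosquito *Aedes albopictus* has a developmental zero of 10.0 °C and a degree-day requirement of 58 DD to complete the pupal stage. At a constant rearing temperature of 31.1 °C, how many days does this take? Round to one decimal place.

Daily accumulation = 31.1 − 10.0 = 21.1 DD/day.
Duration = 58 / 21.1 = 2.749 ≈ 2.7 days.

2.7 days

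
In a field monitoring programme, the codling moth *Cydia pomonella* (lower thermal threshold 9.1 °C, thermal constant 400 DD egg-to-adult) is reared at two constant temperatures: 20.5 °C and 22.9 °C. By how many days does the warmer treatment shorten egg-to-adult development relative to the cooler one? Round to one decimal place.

At 20.5 °C: 400 / (20.5 − 9.1) = 400 / 11.4 = 35.088 d.
At 22.9 °C: 400 / (22.9 − 9.1) = 400 / 13.8 = 28.986 d.
Difference = |35.088 − 28.986| = 6.102 ≈ 6.1 days.

6.1 days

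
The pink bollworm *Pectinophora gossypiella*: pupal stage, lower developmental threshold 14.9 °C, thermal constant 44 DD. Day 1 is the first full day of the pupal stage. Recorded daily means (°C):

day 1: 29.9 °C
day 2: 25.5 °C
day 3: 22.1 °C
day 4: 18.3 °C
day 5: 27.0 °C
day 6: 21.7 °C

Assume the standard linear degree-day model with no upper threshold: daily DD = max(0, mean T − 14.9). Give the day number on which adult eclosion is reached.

Daily DD above 14.9 °C: 15.0, 10.6, 7.2, 3.4, 12.1, 6.8.
Cumulative: 15.0, 25.6, 32.8, 36.2, 48.3, 55.1.
The total first reaches 44 DD on day 5.

day 5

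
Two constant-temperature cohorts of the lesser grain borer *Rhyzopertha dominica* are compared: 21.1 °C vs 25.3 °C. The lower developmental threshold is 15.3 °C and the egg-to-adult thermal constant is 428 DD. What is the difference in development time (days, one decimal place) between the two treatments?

31.0 days

At 21.1 °C: 428 / (21.1 − 15.3) = 428 / 5.8 = 73.793 d.
At 25.3 °C: 428 / (25.3 − 15.3) = 428 / 10.0 = 42.800 d.
Difference = |73.793 − 42.800| = 30.993 ≈ 31.0 days.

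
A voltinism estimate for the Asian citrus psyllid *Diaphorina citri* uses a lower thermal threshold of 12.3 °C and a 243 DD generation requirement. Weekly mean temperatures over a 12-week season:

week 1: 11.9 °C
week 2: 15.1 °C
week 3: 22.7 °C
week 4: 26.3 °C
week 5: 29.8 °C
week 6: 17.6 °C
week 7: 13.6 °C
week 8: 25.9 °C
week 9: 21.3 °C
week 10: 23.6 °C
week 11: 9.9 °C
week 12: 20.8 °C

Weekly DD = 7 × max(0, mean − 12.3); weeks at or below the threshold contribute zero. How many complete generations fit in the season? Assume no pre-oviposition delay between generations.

2 generations

Weekly DD (7 × max(0, T̄ − 12.3)): 0.0, 19.6, 72.8, 98.0, 122.5, 37.1, 9.1, 95.2, 63.0, 79.1, 0.0, 59.5.
Season total = 655.9 DD.
Complete generations = ⌊655.9 / 243⌋ = 2.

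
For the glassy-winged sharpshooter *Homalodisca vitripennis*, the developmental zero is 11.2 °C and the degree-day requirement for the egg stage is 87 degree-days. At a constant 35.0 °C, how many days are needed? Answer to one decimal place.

3.7 days

Daily accumulation = 35.0 − 11.2 = 23.8 DD/day.
Duration = 87 / 23.8 = 3.655 ≈ 3.7 days.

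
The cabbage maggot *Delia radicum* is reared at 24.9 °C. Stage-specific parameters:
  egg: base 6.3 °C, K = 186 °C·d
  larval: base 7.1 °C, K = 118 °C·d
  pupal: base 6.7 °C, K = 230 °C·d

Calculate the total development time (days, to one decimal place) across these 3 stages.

egg: 186 / (24.9 − 6.3) = 186 / 18.6 = 10.000 d.
larval: 118 / (24.9 − 7.1) = 118 / 17.8 = 6.629 d.
pupal: 230 / (24.9 − 6.7) = 230 / 18.2 = 12.637 d.
Sum = 29.267 ≈ 29.3 days.

29.3 days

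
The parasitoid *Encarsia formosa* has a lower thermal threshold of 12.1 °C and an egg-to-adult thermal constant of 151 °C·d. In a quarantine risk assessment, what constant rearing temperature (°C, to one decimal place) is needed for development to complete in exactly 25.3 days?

Required daily accumulation = 151 / 25.3 = 5.968 DD/day.
T = T_base + 5.968 = 12.1 + 5.968 = 18.068 ≈ 18.1 °C.

18.1 °C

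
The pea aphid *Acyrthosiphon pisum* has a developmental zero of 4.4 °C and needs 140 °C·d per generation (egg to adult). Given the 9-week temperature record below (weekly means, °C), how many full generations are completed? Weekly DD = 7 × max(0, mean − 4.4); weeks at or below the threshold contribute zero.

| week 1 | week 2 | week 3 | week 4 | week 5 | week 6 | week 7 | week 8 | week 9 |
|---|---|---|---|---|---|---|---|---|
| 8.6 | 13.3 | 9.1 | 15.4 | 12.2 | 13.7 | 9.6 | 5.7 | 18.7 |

Weekly DD (7 × max(0, T̄ − 4.4)): 29.4, 62.3, 32.9, 77.0, 54.6, 65.1, 36.4, 9.1, 100.1.
Season total = 466.9 DD.
Complete generations = ⌊466.9 / 140⌋ = 3.

3 generations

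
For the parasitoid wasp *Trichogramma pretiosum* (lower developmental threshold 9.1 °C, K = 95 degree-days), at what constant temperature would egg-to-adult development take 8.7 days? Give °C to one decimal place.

Required daily accumulation = 95 / 8.7 = 10.920 DD/day.
T = T_base + 10.920 = 9.1 + 10.920 = 20.020 ≈ 20.0 °C.

20.0 °C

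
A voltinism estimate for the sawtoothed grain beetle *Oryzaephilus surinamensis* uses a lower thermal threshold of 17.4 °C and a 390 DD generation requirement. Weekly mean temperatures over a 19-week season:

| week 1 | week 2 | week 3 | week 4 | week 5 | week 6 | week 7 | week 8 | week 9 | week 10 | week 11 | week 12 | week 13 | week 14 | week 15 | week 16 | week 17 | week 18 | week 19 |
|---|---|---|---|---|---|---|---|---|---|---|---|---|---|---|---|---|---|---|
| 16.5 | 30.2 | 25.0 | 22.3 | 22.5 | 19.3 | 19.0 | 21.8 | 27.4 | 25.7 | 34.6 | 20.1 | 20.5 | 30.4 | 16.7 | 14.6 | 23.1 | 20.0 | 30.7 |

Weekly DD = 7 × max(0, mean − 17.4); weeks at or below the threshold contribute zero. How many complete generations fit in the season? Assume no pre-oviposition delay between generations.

Weekly DD (7 × max(0, T̄ − 17.4)): 0.0, 89.6, 53.2, 34.3, 35.7, 13.3, 11.2, 30.8, 70.0, 58.1, 120.4, 18.9, 21.7, 91.0, 0.0, 0.0, 39.9, 18.2, 93.1.
Season total = 799.4 DD.
Complete generations = ⌊799.4 / 390⌋ = 2.

2 generations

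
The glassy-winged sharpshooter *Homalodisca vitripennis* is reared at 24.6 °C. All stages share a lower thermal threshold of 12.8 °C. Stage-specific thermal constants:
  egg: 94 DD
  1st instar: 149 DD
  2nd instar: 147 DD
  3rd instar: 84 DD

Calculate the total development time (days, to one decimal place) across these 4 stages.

40.2 days

Daily accumulation at 24.6 °C = 24.6 − 12.8 = 11.8 DD/day.
Total K = 94 + 149 + 147 + 84 = 474 DD.
Total duration = 474 / 11.8 = 40.169 ≈ 40.2 days.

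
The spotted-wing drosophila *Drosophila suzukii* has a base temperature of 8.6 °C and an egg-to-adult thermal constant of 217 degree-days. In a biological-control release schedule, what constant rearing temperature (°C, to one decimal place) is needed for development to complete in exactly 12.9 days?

Required daily accumulation = 217 / 12.9 = 16.822 DD/day.
T = T_base + 16.822 = 8.6 + 16.822 = 25.422 ≈ 25.4 °C.

25.4 °C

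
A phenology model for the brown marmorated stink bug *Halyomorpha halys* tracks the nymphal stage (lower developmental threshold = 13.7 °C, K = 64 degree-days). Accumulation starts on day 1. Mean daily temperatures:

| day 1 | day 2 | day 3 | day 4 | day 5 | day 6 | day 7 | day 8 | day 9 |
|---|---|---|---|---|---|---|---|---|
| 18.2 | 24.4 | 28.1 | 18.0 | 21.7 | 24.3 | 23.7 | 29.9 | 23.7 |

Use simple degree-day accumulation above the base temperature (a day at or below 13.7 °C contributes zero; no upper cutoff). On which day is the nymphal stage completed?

Daily DD above 13.7 °C: 4.5, 10.7, 14.4, 4.3, 8.0, 10.6, 10.0, 16.2, 10.0.
Cumulative: 4.5, 15.2, 29.6, 33.9, 41.9, 52.5, 62.5, 78.7, 88.7.
The total first reaches 64 DD on day 8.

day 8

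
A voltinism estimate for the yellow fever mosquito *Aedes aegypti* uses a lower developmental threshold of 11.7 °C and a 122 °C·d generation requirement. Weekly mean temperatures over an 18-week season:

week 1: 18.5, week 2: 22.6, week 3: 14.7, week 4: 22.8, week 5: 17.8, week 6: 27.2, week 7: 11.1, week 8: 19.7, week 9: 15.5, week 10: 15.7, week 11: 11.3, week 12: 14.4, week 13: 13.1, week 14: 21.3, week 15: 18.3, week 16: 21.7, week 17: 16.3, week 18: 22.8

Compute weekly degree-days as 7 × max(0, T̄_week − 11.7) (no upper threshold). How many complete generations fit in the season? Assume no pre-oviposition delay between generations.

6 generations

Weekly DD (7 × max(0, T̄ − 11.7)): 47.6, 76.3, 21.0, 77.7, 42.7, 108.5, 0.0, 56.0, 26.6, 28.0, 0.0, 18.9, 9.8, 67.2, 46.2, 70.0, 32.2, 77.7.
Season total = 806.4 DD.
Complete generations = ⌊806.4 / 122⌋ = 6.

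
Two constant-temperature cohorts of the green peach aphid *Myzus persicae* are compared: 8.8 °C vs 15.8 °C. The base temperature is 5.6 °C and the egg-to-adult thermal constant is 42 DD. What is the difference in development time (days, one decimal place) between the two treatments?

At 8.8 °C: 42 / (8.8 − 5.6) = 42 / 3.2 = 13.125 d.
At 15.8 °C: 42 / (15.8 − 5.6) = 42 / 10.2 = 4.118 d.
Difference = |13.125 − 4.118| = 9.007 ≈ 9.0 days.

9.0 days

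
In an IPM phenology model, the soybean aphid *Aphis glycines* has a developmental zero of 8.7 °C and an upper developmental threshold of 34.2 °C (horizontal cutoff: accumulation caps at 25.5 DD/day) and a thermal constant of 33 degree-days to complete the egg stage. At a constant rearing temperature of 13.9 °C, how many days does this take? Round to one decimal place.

Daily accumulation = 13.9 − 8.7 = 5.2 DD/day.
Duration = 33 / 5.2 = 6.346 ≈ 6.3 days.

6.3 days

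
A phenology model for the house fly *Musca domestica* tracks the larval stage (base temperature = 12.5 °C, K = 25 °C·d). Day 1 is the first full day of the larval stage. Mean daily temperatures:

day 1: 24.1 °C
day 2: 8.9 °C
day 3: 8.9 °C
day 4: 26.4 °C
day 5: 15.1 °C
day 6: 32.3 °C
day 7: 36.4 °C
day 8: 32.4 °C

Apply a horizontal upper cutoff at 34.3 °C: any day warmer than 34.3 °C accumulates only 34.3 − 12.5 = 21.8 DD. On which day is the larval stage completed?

Daily DD above 12.5 °C (capped at 21.8): 11.6, 0.0, 0.0, 13.9, 2.6, 19.8, 21.8, 19.9.
Cumulative: 11.6, 11.6, 11.6, 25.5, 28.1, 47.9, 69.7, 89.6.
The total first reaches 25 DD on day 4.

day 4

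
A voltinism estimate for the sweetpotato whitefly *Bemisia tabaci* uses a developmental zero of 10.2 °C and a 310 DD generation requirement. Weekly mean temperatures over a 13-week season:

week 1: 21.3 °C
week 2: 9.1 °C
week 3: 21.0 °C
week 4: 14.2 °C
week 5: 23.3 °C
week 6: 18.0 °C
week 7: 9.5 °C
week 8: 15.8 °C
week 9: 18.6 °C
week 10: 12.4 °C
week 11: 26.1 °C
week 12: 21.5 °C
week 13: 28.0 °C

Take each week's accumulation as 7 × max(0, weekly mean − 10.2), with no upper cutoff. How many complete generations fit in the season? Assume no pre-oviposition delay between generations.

Weekly DD (7 × max(0, T̄ − 10.2)): 77.7, 0.0, 75.6, 28.0, 91.7, 54.6, 0.0, 39.2, 58.8, 15.4, 111.3, 79.1, 124.6.
Season total = 756.0 DD.
Complete generations = ⌊756.0 / 310⌋ = 2.

2 generations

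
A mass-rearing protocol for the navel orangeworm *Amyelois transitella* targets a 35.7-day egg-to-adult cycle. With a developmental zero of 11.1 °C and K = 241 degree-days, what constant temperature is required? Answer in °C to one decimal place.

Required daily accumulation = 241 / 35.7 = 6.751 DD/day.
T = T_base + 6.751 = 11.1 + 6.751 = 17.851 ≈ 17.9 °C.

17.9 °C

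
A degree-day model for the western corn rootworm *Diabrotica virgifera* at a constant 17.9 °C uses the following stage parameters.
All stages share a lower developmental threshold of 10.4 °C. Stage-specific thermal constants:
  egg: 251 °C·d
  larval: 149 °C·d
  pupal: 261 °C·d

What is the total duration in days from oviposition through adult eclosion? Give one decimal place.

88.1 days

Daily accumulation at 17.9 °C = 17.9 − 10.4 = 7.5 DD/day.
Total K = 251 + 149 + 261 = 661 DD.
Total duration = 661 / 7.5 = 88.133 ≈ 88.1 days.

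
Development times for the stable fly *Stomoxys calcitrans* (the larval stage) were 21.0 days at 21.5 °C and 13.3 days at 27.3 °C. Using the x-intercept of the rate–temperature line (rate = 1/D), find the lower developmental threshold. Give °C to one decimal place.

11.5 °C

Under the model K = D·(T − T_b), so D₁·(T₁ − T_b) = D₂·(T₂ − T_b).
21.0·(21.5 − T_b) = 13.3·(27.3 − T_b)
T_b = (21.0·21.5 − 13.3·27.3) / (21.0 − 13.3) = 88.41 / 7.7 = 11.482 °C ≈ 11.5 °C.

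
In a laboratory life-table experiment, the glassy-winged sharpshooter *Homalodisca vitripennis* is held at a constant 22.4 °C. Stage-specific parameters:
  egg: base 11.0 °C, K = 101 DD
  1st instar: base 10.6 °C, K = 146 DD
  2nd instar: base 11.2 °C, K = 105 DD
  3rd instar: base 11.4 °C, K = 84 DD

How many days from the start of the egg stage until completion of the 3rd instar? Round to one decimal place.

egg: 101 / (22.4 − 11.0) = 101 / 11.4 = 8.860 d.
1st instar: 146 / (22.4 − 10.6) = 146 / 11.8 = 12.373 d.
2nd instar: 105 / (22.4 − 11.2) = 105 / 11.2 = 9.375 d.
3rd instar: 84 / (22.4 − 11.4) = 84 / 11.0 = 7.636 d.
Sum = 38.244 ≈ 38.2 days.

38.2 days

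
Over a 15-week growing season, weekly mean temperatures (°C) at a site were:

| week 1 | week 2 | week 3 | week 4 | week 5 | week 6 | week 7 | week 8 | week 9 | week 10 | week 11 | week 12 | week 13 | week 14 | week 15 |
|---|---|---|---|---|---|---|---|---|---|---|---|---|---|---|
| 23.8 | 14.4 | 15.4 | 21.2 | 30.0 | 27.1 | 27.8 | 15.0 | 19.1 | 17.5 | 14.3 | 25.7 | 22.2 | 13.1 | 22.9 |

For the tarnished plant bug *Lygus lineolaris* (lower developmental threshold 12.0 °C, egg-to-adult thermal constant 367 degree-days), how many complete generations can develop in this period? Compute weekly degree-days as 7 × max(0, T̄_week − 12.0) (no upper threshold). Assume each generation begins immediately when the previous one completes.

Weekly DD (7 × max(0, T̄ − 12.0)): 82.6, 16.8, 23.8, 64.4, 126.0, 105.7, 110.6, 21.0, 49.7, 38.5, 16.1, 95.9, 71.4, 7.7, 76.3.
Season total = 906.5 DD.
Complete generations = ⌊906.5 / 367⌋ = 2.

2 generations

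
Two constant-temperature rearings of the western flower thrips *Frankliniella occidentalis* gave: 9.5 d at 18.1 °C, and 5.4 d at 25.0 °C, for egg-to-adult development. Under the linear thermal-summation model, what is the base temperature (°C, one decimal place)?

9.0 °C

Linear rate model ⇒ the product D·(T − T_b) is constant across temperatures.
9.5·(18.1 − T_b) = 5.4·(25.0 − T_b)
T_b = (9.5·18.1 − 5.4·25.0) / (9.5 − 5.4) = 36.95 / 4.1 = 9.012 °C ≈ 9.0 °C.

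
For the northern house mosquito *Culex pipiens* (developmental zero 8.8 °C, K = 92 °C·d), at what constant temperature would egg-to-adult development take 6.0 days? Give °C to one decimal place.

24.1 °C

Required daily accumulation = 92 / 6.0 = 15.333 DD/day.
T = T_base + 15.333 = 8.8 + 15.333 = 24.133 ≈ 24.1 °C.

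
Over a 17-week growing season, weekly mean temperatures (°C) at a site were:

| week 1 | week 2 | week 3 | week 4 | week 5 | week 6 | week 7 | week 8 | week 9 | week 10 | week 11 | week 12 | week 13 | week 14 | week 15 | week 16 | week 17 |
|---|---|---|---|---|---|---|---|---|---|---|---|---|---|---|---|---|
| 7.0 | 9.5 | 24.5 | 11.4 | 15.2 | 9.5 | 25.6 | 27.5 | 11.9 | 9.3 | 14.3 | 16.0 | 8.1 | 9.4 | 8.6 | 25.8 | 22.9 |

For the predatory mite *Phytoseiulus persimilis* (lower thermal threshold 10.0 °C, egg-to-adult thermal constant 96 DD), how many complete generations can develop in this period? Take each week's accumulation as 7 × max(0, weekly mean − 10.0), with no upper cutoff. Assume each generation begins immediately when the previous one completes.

Weekly DD (7 × max(0, T̄ − 10.0)): 0.0, 0.0, 101.5, 9.8, 36.4, 0.0, 109.2, 122.5, 13.3, 0.0, 30.1, 42.0, 0.0, 0.0, 0.0, 110.6, 90.3.
Season total = 665.7 DD.
Complete generations = ⌊665.7 / 96⌋ = 6.

6 generations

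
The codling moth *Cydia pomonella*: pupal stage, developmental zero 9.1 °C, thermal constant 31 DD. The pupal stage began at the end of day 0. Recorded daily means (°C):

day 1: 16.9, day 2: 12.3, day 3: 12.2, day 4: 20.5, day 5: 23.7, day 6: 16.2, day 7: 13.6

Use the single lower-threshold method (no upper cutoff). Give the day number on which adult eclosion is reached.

day 5

Daily DD above 9.1 °C: 7.8, 3.2, 3.1, 11.4, 14.6, 7.1, 4.5.
Cumulative: 7.8, 11.0, 14.1, 25.5, 40.1, 47.2, 51.7.
The total first reaches 31 DD on day 5.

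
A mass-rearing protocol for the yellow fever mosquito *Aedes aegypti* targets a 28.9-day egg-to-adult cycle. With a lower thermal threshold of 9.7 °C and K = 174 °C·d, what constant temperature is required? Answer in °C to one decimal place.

15.7 °C

Required daily accumulation = 174 / 28.9 = 6.021 DD/day.
T = T_base + 6.021 = 9.7 + 6.021 = 15.721 ≈ 15.7 °C.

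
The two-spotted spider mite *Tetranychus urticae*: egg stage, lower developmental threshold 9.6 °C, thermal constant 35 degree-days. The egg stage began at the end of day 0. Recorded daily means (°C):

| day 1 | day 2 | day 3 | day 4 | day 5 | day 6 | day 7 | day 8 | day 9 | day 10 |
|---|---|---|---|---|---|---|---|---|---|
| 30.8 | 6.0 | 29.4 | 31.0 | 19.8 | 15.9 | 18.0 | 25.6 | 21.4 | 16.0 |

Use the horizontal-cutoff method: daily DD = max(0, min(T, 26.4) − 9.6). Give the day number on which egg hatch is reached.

Daily DD above 9.6 °C (capped at 16.8): 16.8, 0.0, 16.8, 16.8, 10.2, 6.3, 8.4, 16.0, 11.8, 6.4.
Cumulative: 16.8, 16.8, 33.6, 50.4, 60.6, 66.9, 75.3, 91.3, 103.1, 109.5.
The total first reaches 35 DD on day 4.

day 4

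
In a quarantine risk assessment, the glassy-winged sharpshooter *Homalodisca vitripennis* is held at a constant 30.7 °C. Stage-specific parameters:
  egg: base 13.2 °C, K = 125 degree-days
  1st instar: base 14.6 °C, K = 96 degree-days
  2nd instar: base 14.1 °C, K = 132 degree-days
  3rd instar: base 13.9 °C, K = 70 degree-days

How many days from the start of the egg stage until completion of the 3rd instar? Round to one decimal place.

25.2 days

egg: 125 / (30.7 − 13.2) = 125 / 17.5 = 7.143 d.
1st instar: 96 / (30.7 − 14.6) = 96 / 16.1 = 5.963 d.
2nd instar: 132 / (30.7 − 14.1) = 132 / 16.6 = 7.952 d.
3rd instar: 70 / (30.7 − 13.9) = 70 / 16.8 = 4.167 d.
Sum = 25.224 ≈ 25.2 days.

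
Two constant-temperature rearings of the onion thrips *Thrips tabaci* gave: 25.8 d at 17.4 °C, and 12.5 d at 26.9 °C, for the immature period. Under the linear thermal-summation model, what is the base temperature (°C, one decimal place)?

Under the model K = D·(T − T_b), so D₁·(T₁ − T_b) = D₂·(T₂ − T_b).
25.8·(17.4 − T_b) = 12.5·(26.9 − T_b)
T_b = (25.8·17.4 − 12.5·26.9) / (25.8 − 12.5) = 112.67 / 13.3 = 8.471 °C ≈ 8.5 °C.

8.5 °C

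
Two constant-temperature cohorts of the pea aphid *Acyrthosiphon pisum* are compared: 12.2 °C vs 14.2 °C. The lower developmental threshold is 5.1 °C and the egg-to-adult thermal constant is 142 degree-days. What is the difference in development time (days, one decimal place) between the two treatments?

4.4 days

At 12.2 °C: 142 / (12.2 − 5.1) = 142 / 7.1 = 20.000 d.
At 14.2 °C: 142 / (14.2 − 5.1) = 142 / 9.1 = 15.604 d.
Difference = |20.000 − 15.604| = 4.396 ≈ 4.4 days.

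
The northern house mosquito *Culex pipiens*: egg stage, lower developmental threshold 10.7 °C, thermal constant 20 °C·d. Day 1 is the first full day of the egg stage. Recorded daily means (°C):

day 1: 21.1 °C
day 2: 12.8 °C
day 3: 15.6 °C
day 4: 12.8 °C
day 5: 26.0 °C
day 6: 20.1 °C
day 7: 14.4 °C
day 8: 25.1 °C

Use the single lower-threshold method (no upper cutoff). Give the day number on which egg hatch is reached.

day 5

Daily DD above 10.7 °C: 10.4, 2.1, 4.9, 2.1, 15.3, 9.4, 3.7, 14.4.
Cumulative: 10.4, 12.5, 17.4, 19.5, 34.8, 44.2, 47.9, 62.3.
The total first reaches 20 DD on day 5.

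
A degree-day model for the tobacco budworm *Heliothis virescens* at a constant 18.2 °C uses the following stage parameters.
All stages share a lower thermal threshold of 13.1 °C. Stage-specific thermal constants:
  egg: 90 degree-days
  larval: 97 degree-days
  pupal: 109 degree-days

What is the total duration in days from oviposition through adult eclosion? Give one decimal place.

Daily accumulation at 18.2 °C = 18.2 − 13.1 = 5.1 DD/day.
Total K = 90 + 97 + 109 = 296 DD.
Total duration = 296 / 5.1 = 58.039 ≈ 58.0 days.

58.0 days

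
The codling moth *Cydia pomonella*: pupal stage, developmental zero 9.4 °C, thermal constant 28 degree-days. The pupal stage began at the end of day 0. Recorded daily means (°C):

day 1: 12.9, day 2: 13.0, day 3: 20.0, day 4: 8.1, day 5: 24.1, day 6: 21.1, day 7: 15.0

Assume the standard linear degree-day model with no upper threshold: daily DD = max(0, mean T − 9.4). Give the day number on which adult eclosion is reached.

day 5

Daily DD above 9.4 °C: 3.5, 3.6, 10.6, 0.0, 14.7, 11.7, 5.6.
Cumulative: 3.5, 7.1, 17.7, 17.7, 32.4, 44.1, 49.7.
The total first reaches 28 DD on day 5.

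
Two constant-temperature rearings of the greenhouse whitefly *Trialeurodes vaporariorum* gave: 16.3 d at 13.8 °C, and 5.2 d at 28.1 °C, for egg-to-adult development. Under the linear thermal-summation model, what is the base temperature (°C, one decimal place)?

Linear rate model ⇒ the product D·(T − T_b) is constant across temperatures.
16.3·(13.8 − T_b) = 5.2·(28.1 − T_b)
T_b = (16.3·13.8 − 5.2·28.1) / (16.3 − 5.2) = 78.82 / 11.1 = 7.101 °C ≈ 7.1 °C.

7.1 °C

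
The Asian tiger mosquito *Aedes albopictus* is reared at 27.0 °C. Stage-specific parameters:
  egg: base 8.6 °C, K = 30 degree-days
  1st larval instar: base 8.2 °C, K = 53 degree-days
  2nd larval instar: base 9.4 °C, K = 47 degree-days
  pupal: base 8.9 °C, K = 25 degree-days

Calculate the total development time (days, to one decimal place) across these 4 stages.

egg: 30 / (27.0 − 8.6) = 30 / 18.4 = 1.630 d.
1st larval instar: 53 / (27.0 − 8.2) = 53 / 18.8 = 2.819 d.
2nd larval instar: 47 / (27.0 − 9.4) = 47 / 17.6 = 2.670 d.
pupal: 25 / (27.0 − 8.9) = 25 / 18.1 = 1.381 d.
Sum = 8.501 ≈ 8.5 days.

8.5 days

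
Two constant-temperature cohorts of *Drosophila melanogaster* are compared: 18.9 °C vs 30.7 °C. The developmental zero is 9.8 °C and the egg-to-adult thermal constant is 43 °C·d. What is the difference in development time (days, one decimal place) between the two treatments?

At 18.9 °C: 43 / (18.9 − 9.8) = 43 / 9.1 = 4.725 d.
At 30.7 °C: 43 / (30.7 − 9.8) = 43 / 20.9 = 2.057 d.
Difference = |4.725 − 2.057| = 2.668 ≈ 2.7 days.

2.7 days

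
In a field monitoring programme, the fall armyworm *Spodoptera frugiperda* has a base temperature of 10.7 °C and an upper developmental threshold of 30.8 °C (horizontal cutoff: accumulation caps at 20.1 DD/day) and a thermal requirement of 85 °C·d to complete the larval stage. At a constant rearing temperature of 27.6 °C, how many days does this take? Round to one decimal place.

5.0 days

Daily accumulation = 27.6 − 10.7 = 16.9 DD/day.
Duration = 85 / 16.9 = 5.030 ≈ 5.0 days.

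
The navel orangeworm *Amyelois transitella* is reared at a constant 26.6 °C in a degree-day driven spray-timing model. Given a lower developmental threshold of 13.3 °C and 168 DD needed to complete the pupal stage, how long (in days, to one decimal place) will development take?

12.6 days

Daily accumulation = 26.6 − 13.3 = 13.3 DD/day.
Duration = 168 / 13.3 = 12.632 ≈ 12.6 days.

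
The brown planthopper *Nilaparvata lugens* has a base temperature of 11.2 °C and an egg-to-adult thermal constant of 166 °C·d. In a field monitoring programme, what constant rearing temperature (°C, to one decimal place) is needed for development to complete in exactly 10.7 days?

26.7 °C

Required daily accumulation = 166 / 10.7 = 15.514 DD/day.
T = T_base + 15.514 = 11.2 + 15.514 = 26.714 ≈ 26.7 °C.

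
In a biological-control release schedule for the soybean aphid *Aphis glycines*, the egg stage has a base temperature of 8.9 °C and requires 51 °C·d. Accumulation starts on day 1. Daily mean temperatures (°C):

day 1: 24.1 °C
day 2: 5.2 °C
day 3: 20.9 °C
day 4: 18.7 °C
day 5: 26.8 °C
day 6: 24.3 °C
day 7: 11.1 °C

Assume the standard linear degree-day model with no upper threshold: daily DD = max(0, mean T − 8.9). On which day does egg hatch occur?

Daily DD above 8.9 °C: 15.2, 0.0, 12.0, 9.8, 17.9, 15.4, 2.2.
Cumulative: 15.2, 15.2, 27.2, 37.0, 54.9, 70.3, 72.5.
The total first reaches 51 DD on day 5.

day 5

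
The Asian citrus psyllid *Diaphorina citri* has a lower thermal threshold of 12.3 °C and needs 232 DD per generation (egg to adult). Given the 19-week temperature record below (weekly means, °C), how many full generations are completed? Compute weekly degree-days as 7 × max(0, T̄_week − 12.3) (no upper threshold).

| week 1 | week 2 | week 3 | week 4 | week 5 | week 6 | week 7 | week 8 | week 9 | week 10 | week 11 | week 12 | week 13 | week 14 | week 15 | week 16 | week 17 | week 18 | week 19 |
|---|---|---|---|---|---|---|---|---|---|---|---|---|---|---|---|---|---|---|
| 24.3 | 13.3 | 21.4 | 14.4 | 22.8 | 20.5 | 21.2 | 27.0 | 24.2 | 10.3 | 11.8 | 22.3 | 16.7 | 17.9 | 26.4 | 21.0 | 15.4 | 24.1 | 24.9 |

Weekly DD (7 × max(0, T̄ − 12.3)): 84.0, 7.0, 63.7, 14.7, 73.5, 57.4, 62.3, 102.9, 83.3, 0.0, 0.0, 70.0, 30.8, 39.2, 98.7, 60.9, 21.7, 82.6, 88.2.
Season total = 1040.9 DD.
Complete generations = ⌊1040.9 / 232⌋ = 4.

4 generations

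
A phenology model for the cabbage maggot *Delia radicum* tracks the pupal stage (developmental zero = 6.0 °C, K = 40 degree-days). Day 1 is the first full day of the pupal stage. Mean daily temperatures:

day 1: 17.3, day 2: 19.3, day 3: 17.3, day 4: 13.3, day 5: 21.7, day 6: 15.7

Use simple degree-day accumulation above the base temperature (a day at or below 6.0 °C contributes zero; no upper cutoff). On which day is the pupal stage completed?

Daily DD above 6.0 °C: 11.3, 13.3, 11.3, 7.3, 15.7, 9.7.
Cumulative: 11.3, 24.6, 35.9, 43.2, 58.9, 68.6.
The total first reaches 40 DD on day 4.

day 4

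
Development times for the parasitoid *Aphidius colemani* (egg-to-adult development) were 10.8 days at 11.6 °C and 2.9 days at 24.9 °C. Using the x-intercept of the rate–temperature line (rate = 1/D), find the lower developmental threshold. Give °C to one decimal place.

6.7 °C

Equal thermal constants: D₁(T₁ − T_b) = D₂(T₂ − T_b).
10.8·(11.6 − T_b) = 2.9·(24.9 − T_b)
T_b = (10.8·11.6 − 2.9·24.9) / (10.8 − 2.9) = 53.07 / 7.9 = 6.718 °C ≈ 6.7 °C.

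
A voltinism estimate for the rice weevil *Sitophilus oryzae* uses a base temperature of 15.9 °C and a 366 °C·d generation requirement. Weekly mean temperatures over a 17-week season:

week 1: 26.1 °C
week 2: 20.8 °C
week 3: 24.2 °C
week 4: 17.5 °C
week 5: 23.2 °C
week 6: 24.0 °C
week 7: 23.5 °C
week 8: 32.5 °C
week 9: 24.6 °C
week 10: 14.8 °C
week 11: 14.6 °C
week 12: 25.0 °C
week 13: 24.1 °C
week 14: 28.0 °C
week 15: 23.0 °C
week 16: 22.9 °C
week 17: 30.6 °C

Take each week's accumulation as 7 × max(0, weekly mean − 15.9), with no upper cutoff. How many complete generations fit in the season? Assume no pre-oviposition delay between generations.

2 generations

Weekly DD (7 × max(0, T̄ − 15.9)): 71.4, 34.3, 58.1, 11.2, 51.1, 56.7, 53.2, 116.2, 60.9, 0.0, 0.0, 63.7, 57.4, 84.7, 49.7, 49.0, 102.9.
Season total = 920.5 DD.
Complete generations = ⌊920.5 / 366⌋ = 2.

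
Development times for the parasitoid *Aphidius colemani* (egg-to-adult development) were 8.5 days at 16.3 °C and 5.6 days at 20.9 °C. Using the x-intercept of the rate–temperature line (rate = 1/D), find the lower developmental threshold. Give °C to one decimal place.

7.4 °C

Equal thermal constants: D₁(T₁ − T_b) = D₂(T₂ − T_b).
8.5·(16.3 − T_b) = 5.6·(20.9 − T_b)
T_b = (8.5·16.3 − 5.6·20.9) / (8.5 − 5.6) = 21.51 / 2.9 = 7.417 °C ≈ 7.4 °C.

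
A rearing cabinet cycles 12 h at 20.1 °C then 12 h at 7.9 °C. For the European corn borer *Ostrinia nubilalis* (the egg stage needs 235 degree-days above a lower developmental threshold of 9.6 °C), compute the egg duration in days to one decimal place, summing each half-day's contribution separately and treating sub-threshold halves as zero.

44.8 days

Day half: max(0, 20.1 − 9.6) × 0.5 = 10.5 × 0.5 = 5.25 DD.
Night half: max(0, 7.9 − 9.6) × 0.5 = 0.0 × 0.5 = 0.00 DD.
Per 24 h: 5.25 DD/day.
Duration = 235 / 5.25 = 44.762 ≈ 44.8 days.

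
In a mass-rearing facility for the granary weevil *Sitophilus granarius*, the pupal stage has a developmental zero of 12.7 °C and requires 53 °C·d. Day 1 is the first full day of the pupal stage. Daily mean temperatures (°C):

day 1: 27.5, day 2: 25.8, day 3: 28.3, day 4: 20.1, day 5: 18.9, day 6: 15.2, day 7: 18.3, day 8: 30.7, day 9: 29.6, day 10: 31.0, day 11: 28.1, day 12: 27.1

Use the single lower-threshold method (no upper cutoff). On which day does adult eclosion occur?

Daily DD above 12.7 °C: 14.8, 13.1, 15.6, 7.4, 6.2, 2.5, 5.6, 18.0, 16.9, 18.3, 15.4, 14.4.
Cumulative: 14.8, 27.9, 43.5, 50.9, 57.1, 59.6, 65.2, 83.2, 100.1, 118.4, 133.8, 148.2.
The total first reaches 53 DD on day 5.

day 5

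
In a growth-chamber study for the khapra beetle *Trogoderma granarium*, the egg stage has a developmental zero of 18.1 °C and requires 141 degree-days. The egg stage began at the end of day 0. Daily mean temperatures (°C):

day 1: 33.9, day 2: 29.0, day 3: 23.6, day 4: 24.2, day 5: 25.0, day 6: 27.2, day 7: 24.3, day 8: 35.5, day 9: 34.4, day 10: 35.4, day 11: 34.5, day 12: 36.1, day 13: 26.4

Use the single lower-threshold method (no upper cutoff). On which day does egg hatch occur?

day 12

Daily DD above 18.1 °C: 15.8, 10.9, 5.5, 6.1, 6.9, 9.1, 6.2, 17.4, 16.3, 17.3, 16.4, 18.0, 8.3.
Cumulative: 15.8, 26.7, 32.2, 38.3, 45.2, 54.3, 60.5, 77.9, 94.2, 111.5, 127.9, 145.9, 154.2.
The total first reaches 141 DD on day 12.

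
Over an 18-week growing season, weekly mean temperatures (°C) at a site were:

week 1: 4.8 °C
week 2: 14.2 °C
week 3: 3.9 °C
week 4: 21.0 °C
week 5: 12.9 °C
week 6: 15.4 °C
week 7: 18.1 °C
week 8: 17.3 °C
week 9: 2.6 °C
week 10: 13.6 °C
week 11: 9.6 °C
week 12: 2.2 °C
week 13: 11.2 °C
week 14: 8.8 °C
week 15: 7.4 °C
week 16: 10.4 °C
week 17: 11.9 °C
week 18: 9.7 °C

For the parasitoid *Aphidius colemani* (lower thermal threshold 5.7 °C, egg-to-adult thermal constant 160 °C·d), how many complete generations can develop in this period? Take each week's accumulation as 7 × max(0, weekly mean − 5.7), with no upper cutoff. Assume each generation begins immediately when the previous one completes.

Weekly DD (7 × max(0, T̄ − 5.7)): 0.0, 59.5, 0.0, 107.1, 50.4, 67.9, 86.8, 81.2, 0.0, 55.3, 27.3, 0.0, 38.5, 21.7, 11.9, 32.9, 43.4, 28.0.
Season total = 711.9 DD.
Complete generations = ⌊711.9 / 160⌋ = 4.

4 generations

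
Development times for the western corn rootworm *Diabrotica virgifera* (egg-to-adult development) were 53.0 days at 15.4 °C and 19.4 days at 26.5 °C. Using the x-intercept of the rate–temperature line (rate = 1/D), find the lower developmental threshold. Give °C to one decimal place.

9.0 °C

Under the model K = D·(T − T_b), so D₁·(T₁ − T_b) = D₂·(T₂ − T_b).
53.0·(15.4 − T_b) = 19.4·(26.5 − T_b)
T_b = (53.0·15.4 − 19.4·26.5) / (53.0 − 19.4) = 302.10 / 33.6 = 8.991 °C ≈ 9.0 °C.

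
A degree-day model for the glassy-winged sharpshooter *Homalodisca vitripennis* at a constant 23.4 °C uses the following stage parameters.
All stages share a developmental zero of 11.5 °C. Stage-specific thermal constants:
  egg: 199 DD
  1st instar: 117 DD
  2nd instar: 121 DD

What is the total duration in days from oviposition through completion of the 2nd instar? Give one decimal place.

Daily accumulation at 23.4 °C = 23.4 − 11.5 = 11.9 DD/day.
Total K = 199 + 117 + 121 = 437 DD.
Total duration = 437 / 11.9 = 36.723 ≈ 36.7 days.

36.7 days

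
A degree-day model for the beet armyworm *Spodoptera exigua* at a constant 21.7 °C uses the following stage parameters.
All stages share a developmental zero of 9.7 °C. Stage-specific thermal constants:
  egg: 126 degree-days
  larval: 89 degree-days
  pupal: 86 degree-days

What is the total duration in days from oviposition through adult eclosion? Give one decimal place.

Daily accumulation at 21.7 °C = 21.7 − 9.7 = 12.0 DD/day.
Total K = 126 + 89 + 86 = 301 DD.
Total duration = 301 / 12.0 = 25.083 ≈ 25.1 days.

25.1 days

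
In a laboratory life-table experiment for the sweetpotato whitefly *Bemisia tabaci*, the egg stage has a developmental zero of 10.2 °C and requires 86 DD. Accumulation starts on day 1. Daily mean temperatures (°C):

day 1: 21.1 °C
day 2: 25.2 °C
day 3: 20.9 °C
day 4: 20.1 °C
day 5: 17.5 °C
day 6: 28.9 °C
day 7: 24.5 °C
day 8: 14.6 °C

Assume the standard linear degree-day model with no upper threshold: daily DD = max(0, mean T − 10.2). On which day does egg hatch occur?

day 7

Daily DD above 10.2 °C: 10.9, 15.0, 10.7, 9.9, 7.3, 18.7, 14.3, 4.4.
Cumulative: 10.9, 25.9, 36.6, 46.5, 53.8, 72.5, 86.8, 91.2.
The total first reaches 86 DD on day 7.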